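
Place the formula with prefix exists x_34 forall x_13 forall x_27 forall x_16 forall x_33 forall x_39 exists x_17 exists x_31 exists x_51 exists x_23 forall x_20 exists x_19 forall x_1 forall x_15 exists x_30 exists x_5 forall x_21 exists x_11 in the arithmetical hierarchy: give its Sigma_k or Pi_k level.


Leading quantifier is exists, so the class is Sigma.
Number of quantifier blocks = alternations + 1 = 8 + 1 = 9.
Classification: Sigma_9

Sigma_9


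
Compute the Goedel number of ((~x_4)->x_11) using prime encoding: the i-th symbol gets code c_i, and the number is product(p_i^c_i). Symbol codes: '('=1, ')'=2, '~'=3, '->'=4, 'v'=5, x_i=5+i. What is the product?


Formula: ((~x_4)->x_11)
Symbol codes: [1, 1, 3, 9, 2, 4, 16, 2]
Primes: [2, 3, 5, 7, 11, 13, 17, 19]
p_1^1 = 2^1 = 2
p_2^1 = 3^1 = 3
p_3^3 = 5^3 = 125
p_4^9 = 7^9 = 40353607
p_5^2 = 11^2 = 121
p_6^4 = 13^4 = 28561
p_7^16 = 17^16 = 48661191875666868481
p_8^2 = 19^2 = 361
Product = 1837351917856242794647700580153367985250

1837351917856242794647700580153367985250


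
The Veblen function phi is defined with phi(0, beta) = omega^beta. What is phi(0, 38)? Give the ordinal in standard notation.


phi(0, 38):
phi(0, beta) = omega^beta by definition.
phi(0, 38) = omega^38

omega^38


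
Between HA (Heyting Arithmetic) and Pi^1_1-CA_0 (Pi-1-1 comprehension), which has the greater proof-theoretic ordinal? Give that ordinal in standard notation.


Proof-theoretic ordinal of HA (Heyting Arithmetic): epsilon_0
Proof-theoretic ordinal of Pi^1_1-CA_0 (Pi-1-1 comprehension): psi_0(Omega_omega)
Comparing: epsilon_0 < psi_0(Omega_omega).
The larger ordinal is psi_0(Omega_omega) (from Pi^1_1-CA_0 (Pi-1-1 comprehension)).

psi_0(Omega_omega)


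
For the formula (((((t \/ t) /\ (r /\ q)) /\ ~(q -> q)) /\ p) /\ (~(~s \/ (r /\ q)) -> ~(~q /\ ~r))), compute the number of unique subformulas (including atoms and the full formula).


Formula: (((((t \/ t) /\ (r /\ q)) /\ ~(q -> q)) /\ p) /\ (~(~s \/ (r /\ q)) -> ~(~q /\ ~r)))
Subformulas found:
  1. r
  2. q
  3. s
  4. t
  5. p
  6. ~r
  7. ~s
  8. ~q
  9. (t \/ t)
  10. (r /\ q)
  11. (q -> q)
  12. ~(q -> q)
  13. (~q /\ ~r)
  14. ~(~q /\ ~r)
  15. (~s \/ (r /\ q))
  16. ~(~s \/ (r /\ q))
  17. ((t \/ t) /\ (r /\ q))
  18. (~(~s \/ (r /\ q)) -> ~(~q /\ ~r))
  19. (((t \/ t) /\ (r /\ q)) /\ ~(q -> q))
  20. ((((t \/ t) /\ (r /\ q)) /\ ~(q -> q)) /\ p)
  21. (((((t \/ t) /\ (r /\ q)) /\ ~(q -> q)) /\ p) /\ (~(~s \/ (r /\ q)) -> ~(~q /\ ~r)))
Total distinct subformulas = 21

21


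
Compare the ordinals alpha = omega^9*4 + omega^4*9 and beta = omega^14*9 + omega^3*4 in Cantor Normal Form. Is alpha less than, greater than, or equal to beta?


Compare term by term from highest exponent:
alpha = omega^9*4 + omega^4*9
beta = omega^14*9 + omega^3*4
Term 1: alpha has omega^9*4, beta has omega^14*9
Term 2: alpha has omega^4*9, beta has omega^3*4
Result: alpha < beta

alpha < beta


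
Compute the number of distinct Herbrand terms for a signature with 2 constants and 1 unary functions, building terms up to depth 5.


Herbrand terms by depth:
Depth 0: 2 constants
Depth 1: 2 new terms (running total: 4)
Depth 2: 2 new terms (running total: 6)
Depth 3: 2 new terms (running total: 8)
Depth 4: 2 new terms (running total: 10)
Depth 5: 2 new terms (running total: 12)
Total distinct ground terms = 12

12


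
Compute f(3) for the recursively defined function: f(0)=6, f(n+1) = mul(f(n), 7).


f(0) = 6
f(1) = mul(f(0), 7) = mul(6, 7) = 42
f(2) = mul(f(1), 7) = mul(42, 7) = 294
f(3) = mul(f(2), 7) = mul(294, 7) = 2058


2058


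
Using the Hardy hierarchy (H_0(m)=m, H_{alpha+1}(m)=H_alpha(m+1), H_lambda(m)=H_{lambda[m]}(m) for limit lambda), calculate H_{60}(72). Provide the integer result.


H_60(72):
For finite ordinals k, H_k(n) = n + k (each successor step adds 1).
H_60(72) = 72 + 60 = 132

132


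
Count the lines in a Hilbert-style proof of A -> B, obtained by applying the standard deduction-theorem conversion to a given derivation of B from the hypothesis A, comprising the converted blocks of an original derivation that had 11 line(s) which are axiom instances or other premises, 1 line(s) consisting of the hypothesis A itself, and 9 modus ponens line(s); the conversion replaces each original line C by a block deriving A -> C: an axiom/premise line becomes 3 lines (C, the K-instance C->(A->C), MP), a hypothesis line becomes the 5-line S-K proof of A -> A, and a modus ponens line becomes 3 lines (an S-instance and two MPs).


Deduction-theorem conversion, block by block:
- 11 axiom/premise lines -> 3 lines each = 33
- 1 hypothesis lines -> 5 lines each (identity proof A->A) = 5
- 9 MP lines -> 3 lines each (S-instance, MP, MP) = 27
Total = 33 + 5 + 27 = 65 lines.

65


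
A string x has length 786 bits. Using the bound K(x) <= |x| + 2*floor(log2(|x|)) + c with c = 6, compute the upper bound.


floor(log2(786)) = 9
2 * 9 = 18
K(x) <= 786 + 18 + 6 = 810

810


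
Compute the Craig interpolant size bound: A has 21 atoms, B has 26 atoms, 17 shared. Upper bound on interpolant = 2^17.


Shared atoms = 17
Craig interpolant size bound = 2^17
= 131072

131072


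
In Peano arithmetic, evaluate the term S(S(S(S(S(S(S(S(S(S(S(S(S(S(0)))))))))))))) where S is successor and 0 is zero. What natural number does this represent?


Counting successors applied to 0:
14 applications of S to 0 = 14

14


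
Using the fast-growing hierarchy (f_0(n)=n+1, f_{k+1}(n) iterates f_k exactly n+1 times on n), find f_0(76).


f_0(76) = 76 + 1 = 77

77


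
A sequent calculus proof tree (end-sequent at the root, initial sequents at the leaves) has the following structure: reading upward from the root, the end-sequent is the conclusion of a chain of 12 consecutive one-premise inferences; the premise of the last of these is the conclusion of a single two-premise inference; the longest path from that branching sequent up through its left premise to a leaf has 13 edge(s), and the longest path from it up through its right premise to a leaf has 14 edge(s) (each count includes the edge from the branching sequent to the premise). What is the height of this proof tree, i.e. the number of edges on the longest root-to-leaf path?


Longest path through the left premise: 13 edges (measured from the branching sequent)
Longest path through the right premise: 14 edges
Height of the subtree rooted at the branching sequent: max(13, 14) = 14
The branching sequent sits 12 edges above the root (the chain of one-premise inferences), so height = 14 + 12 = 26

26


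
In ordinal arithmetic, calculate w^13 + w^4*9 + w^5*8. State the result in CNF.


Ordinal addition (w^13 + w^4*9) + w^5*8:
alpha's leading term has exponent 13 > beta's exponent 5, so it survives.
alpha's tail term has exponent 4 < beta's exponent 5, so it is absorbed by beta.
In ordinal addition, any term followed by a strictly larger-exponent term is absorbed.
Result = w^13 + w^5*8

w^13 + w^5*8


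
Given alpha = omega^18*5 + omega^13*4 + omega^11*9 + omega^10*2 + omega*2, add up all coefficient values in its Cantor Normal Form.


CNF: omega^18*5 + omega^13*4 + omega^11*9 + omega^10*2 + omega*2
Coefficients: 5 + 4 + 9 + 2 + 2 = 22

22


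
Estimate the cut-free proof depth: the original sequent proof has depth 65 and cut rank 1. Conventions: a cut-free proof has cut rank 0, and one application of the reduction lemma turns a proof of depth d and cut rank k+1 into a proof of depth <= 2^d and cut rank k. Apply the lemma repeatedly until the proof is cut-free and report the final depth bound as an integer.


Each rank reduction sends depth d to at most 2^d; cut rank r needs r reductions.
2_0(65) = 65
2_1(65) = 2^65 = 36893488147419103232
Cut-free depth bound = 36893488147419103232

36893488147419103232


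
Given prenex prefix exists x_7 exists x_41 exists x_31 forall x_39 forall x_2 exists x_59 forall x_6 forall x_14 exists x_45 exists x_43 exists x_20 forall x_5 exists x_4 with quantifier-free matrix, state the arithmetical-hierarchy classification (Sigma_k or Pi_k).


Leading quantifier is exists, so the class is Sigma.
Number of quantifier blocks = alternations + 1 = 6 + 1 = 7.
Classification: Sigma_7

Sigma_7


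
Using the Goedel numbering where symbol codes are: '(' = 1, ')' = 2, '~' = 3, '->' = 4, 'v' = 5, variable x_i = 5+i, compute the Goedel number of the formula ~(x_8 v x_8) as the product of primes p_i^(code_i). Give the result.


Formula: ~(x_8 v x_8)
Symbol codes: [3, 1, 13, 5, 13, 2]
Primes: [2, 3, 5, 7, 11, 13]
p_1^3 = 2^3 = 8
p_2^1 = 3^1 = 3
p_3^13 = 5^13 = 1220703125
p_4^5 = 7^5 = 16807
p_5^13 = 11^13 = 34522712143931
p_6^2 = 13^2 = 169
Product = 2872784902954545866396484375000

2872784902954545866396484375000


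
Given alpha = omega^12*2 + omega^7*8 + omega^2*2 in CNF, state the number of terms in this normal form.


CNF: omega^12*2 + omega^7*8 + omega^2*2
Count the summands separated by '+':
  term 1: omega^12*2
  term 2: omega^7*8
  term 3: omega^2*2
Total terms = 3

3


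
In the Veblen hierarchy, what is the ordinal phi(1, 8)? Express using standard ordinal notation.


phi(1, 8):
phi(1, beta) = epsilon_beta (the beta-th epsilon number).
phi(1, 8) = epsilon_8

epsilon_8


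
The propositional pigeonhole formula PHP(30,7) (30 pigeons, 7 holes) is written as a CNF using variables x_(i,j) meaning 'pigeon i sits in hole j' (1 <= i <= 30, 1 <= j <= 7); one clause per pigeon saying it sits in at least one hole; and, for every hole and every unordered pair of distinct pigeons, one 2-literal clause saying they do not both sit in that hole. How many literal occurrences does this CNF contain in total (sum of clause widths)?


PHP(30,7): 30 pigeons, 7 holes, 30*7 = 210 variables.
- pigeon clauses: one per pigeon -> 30 clauses of width 7 -> 210 literals
- hole clauses: 7 holes * C(30,2) = 7 * 435 -> 3045 clauses of width 2 -> 6090 literals
Total literal occurrences = 210 + 6090 = 6300

6300


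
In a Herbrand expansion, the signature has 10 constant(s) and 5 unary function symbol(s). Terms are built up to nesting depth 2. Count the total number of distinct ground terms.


Herbrand terms by depth:
Depth 0: 10 constants
Depth 1: 50 new terms (running total: 60)
Depth 2: 250 new terms (running total: 310)
Total distinct ground terms = 310

310


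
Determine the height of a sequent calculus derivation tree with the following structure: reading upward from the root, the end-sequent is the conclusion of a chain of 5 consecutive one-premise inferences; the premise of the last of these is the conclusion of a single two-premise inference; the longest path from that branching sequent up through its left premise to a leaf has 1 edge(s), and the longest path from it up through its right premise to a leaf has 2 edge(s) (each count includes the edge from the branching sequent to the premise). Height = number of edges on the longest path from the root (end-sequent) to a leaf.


Longest path through the left premise: 1 edges (measured from the branching sequent)
Longest path through the right premise: 2 edges
Height of the subtree rooted at the branching sequent: max(1, 2) = 2
The branching sequent sits 5 edges above the root (the chain of one-premise inferences), so height = 2 + 5 = 7

7


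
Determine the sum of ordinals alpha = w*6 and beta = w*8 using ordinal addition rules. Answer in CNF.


Ordinal addition w*6 + w*8:
Both terms have the same exponent 1.
w^e*c + w^e*d = w^e*(c+d).
Result = w^1*(6+8) = w*14

w*14


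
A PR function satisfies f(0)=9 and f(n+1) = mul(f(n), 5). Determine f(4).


f(0) = 9
f(1) = mul(f(0), 5) = mul(9, 5) = 45
f(2) = mul(f(1), 5) = mul(45, 5) = 225
f(3) = mul(f(2), 5) = mul(225, 5) = 1125
f(4) = mul(f(3), 5) = mul(1125, 5) = 5625


5625


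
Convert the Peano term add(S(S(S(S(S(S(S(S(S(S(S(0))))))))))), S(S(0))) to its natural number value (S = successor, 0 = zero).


add(S^11(0), S^2(0)):
S^11(0) = 11
S^2(0) = 2
11 + 2 = 13

13


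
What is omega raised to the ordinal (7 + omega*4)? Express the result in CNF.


omega^(7 + omega*4):
In ordinal addition a term is absorbed by a following term of strictly larger exponent: 0 < 1, so 7 + omega*4 = omega*4.
omega raised to a CNF ordinal is a single CNF term: Result = omega^(omega*4)

omega^(omega*4)


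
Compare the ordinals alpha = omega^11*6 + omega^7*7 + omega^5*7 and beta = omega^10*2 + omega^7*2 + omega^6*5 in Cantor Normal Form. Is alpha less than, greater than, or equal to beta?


Compare term by term from highest exponent:
alpha = omega^11*6 + omega^7*7 + omega^5*7
beta = omega^10*2 + omega^7*2 + omega^6*5
Term 1: alpha has omega^11*6, beta has omega^10*2
Term 2: alpha has omega^7*7, beta has omega^7*2
Term 3: alpha has omega^5*7, beta has omega^6*5
Result: alpha > beta

alpha > beta


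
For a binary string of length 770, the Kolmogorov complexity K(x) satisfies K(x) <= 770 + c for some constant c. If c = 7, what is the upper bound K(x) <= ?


K(x) <= |x| + c = 770 + 7 = 777

777


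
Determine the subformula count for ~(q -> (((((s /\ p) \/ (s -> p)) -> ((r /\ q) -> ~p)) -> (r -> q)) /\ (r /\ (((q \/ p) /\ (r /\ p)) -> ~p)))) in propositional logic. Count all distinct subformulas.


Formula: ~(q -> (((((s /\ p) \/ (s -> p)) -> ((r /\ q) -> ~p)) -> (r -> q)) /\ (r /\ (((q \/ p) /\ (r /\ p)) -> ~p))))
Subformulas found:
  1. r
  2. q
  3. s
  4. p
  5. ~p
  6. (r -> q)
  7. (s /\ p)
  8. (q \/ p)
  9. (r /\ p)
  10. (r /\ q)
  11. (s -> p)
  12. ((r /\ q) -> ~p)
  13. ((s /\ p) \/ (s -> p))
  14. ((q \/ p) /\ (r /\ p))
  15. (((q \/ p) /\ (r /\ p)) -> ~p)
  16. (r /\ (((q \/ p) /\ (r /\ p)) -> ~p))
  17. (((s /\ p) \/ (s -> p)) -> ((r /\ q) -> ~p))
  18. ((((s /\ p) \/ (s -> p)) -> ((r /\ q) -> ~p)) -> (r -> q))
  19. (((((s /\ p) \/ (s -> p)) -> ((r /\ q) -> ~p)) -> (r -> q)) /\ (r /\ (((q \/ p) /\ (r /\ p)) -> ~p)))
  20. (q -> (((((s /\ p) \/ (s -> p)) -> ((r /\ q) -> ~p)) -> (r -> q)) /\ (r /\ (((q \/ p) /\ (r /\ p)) -> ~p))))
  21. ~(q -> (((((s /\ p) \/ (s -> p)) -> ((r /\ q) -> ~p)) -> (r -> q)) /\ (r /\ (((q \/ p) /\ (r /\ p)) -> ~p))))
Total distinct subformulas = 21

21


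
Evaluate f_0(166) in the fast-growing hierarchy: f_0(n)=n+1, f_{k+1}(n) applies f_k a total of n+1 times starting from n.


f_0(166) = 166 + 1 = 167

167


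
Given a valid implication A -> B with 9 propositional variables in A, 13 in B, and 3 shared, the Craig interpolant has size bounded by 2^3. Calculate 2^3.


Shared atoms = 3
Craig interpolant size bound = 2^3
= 8

8


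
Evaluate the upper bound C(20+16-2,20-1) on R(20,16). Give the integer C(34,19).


R(20,16) <= C(20+16-2, 20-1) = C(34, 19)
C(34, 19) = 34! / (19! * 15!)
= 1855967520

1855967520


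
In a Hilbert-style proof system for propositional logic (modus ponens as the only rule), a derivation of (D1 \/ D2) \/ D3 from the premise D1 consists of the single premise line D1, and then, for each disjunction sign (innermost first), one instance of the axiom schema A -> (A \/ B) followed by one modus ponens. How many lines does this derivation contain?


Building the left-nested 3-ary disjunction from D1:
- 1 premise line (D1)
- 3 disjuncts means 2 disjunction signs; each needs 1 axiom instance + 1 MP = 2 lines: 2 * 2 = 4
Total = 1 + 4 = 5 lines.

5


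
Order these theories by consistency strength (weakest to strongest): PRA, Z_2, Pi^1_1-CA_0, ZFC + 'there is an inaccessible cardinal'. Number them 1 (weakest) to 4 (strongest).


Ordering by consistency strength:
1. PRA
2. Pi^1_1-CA_0
3. Z_2
4. ZFC + 'there is an inaccessible cardinal'


PRA=1, Z_2=3, Pi^1_1-CA_0=2, ZFC + 'there is an inaccessible cardinal'=4


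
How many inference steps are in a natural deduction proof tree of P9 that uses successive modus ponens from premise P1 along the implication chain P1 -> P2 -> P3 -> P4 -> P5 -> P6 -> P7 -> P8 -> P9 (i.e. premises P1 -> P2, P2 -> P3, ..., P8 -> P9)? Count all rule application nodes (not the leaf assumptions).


We have a chain: P1 -> P2 -> P3 -> P4 -> P5 -> P6 -> P7 -> P8 -> P9.
Each modus ponens application produces the next variable.
The chain has 9 propositions, so 9-1 = 8 modus ponens steps.
Total inference nodes = 8

8


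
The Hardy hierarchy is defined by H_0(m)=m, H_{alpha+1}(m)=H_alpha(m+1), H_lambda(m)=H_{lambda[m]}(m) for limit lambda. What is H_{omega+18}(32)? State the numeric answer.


H_{omega+18}(32):
Unwind the 18 successor steps: H_{omega+18}(32) = H_omega(32+18) = H_omega(50).
H_omega(m) = H_m(m) = m + m = 2m.
Result = 2 * 50 = 100

100


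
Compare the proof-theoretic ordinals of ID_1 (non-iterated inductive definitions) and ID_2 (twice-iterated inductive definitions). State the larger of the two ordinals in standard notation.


Proof-theoretic ordinal of ID_1 (non-iterated inductive definitions): psi_0(epsilon_{Omega+1})
Proof-theoretic ordinal of ID_2 (twice-iterated inductive definitions): psi_0(epsilon_{Omega_2+1})
Comparing: psi_0(epsilon_{Omega+1}) < psi_0(epsilon_{Omega_2+1}).
The larger ordinal is psi_0(epsilon_{Omega_2+1}) (from ID_2 (twice-iterated inductive definitions)).

psi_0(epsilon_{Omega_2+1})


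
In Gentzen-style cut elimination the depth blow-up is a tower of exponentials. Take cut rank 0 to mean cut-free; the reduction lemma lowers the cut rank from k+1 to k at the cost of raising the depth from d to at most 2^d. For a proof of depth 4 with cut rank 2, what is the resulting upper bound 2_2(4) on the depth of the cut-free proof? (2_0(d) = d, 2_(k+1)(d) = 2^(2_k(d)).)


Each rank reduction sends depth d to at most 2^d; cut rank r needs r reductions.
2_0(4) = 4
2_1(4) = 2^4 = 16
2_2(4) = 2^16 = 65536
Cut-free depth bound = 65536

65536


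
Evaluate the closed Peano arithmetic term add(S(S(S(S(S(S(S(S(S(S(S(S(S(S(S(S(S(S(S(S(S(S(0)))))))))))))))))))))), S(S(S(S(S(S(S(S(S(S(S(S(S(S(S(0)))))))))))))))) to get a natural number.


add(S^22(0), S^15(0)):
S^22(0) = 22
S^15(0) = 15
22 + 15 = 37

37


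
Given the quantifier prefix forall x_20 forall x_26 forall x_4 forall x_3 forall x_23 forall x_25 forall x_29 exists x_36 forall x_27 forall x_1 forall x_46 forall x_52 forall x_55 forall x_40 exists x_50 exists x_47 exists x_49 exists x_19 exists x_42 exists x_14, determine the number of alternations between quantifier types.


Walk the prefix and count type changes:
  position 1: forall -> forall
  position 2: forall -> forall
  position 3: forall -> forall
  position 4: forall -> forall
  position 5: forall -> forall
  position 6: forall -> forall
  position 7: forall -> exists <-- alternation
  position 8: exists -> forall <-- alternation
  position 9: forall -> forall
  position 10: forall -> forall
  position 11: forall -> forall
  position 12: forall -> forall
  position 13: forall -> forall
  position 14: forall -> exists <-- alternation
  position 15: exists -> exists
  position 16: exists -> exists
  position 17: exists -> exists
  position 18: exists -> exists
  position 19: exists -> exists
Total alternations = 3

3


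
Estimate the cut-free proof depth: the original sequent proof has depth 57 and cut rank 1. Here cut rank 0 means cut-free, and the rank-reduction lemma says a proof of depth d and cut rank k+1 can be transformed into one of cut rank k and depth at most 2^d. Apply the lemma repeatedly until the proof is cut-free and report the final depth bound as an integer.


Each rank reduction sends depth d to at most 2^d; cut rank r needs r reductions.
2_0(57) = 57
2_1(57) = 2^57 = 144115188075855872
Cut-free depth bound = 144115188075855872

144115188075855872


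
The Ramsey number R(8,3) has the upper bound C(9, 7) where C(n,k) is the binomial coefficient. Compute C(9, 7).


R(8,3) <= C(8+3-2, 8-1) = C(9, 7)
C(9, 7) = 9! / (7! * 2!)
= 36

36


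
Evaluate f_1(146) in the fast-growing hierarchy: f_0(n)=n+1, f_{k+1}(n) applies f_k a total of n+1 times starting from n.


f_1(146) = f_0^147(146)
f_0 adds 1 each time, applied 147 times.
f_1(146) = 146 + 147 = 293

293


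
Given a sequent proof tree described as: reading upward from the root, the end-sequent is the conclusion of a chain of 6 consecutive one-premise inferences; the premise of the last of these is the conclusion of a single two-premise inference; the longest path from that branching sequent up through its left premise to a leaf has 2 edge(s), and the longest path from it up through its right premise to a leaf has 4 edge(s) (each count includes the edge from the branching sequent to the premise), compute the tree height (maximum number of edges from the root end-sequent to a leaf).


Longest path through the left premise: 2 edges (measured from the branching sequent)
Longest path through the right premise: 4 edges
Height of the subtree rooted at the branching sequent: max(2, 4) = 4
The branching sequent sits 6 edges above the root (the chain of one-premise inferences), so height = 4 + 6 = 10

10


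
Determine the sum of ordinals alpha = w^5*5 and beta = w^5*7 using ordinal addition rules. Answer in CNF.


Ordinal addition w^5*5 + w^5*7:
Both terms have the same exponent 5.
w^e*c + w^e*d = w^e*(c+d).
Result = w^5*(5+7) = w^5*12

w^5*12


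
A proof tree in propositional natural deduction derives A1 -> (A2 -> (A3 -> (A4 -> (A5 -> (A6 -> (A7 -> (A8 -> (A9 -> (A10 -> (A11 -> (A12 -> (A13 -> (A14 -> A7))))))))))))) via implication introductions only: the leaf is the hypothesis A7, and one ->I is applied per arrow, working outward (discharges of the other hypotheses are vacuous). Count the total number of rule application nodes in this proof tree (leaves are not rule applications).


The formula has 14 arrows (->); its innermost consequent A7 is one of the antecedents,
so the proof starts from the hypothesis leaf A7 (not a rule application) and closes one arrow per ->I.
Building A1 -> (A2 -> (A3 -> (A4 -> (A5 -> (A6 -> (A7 -> (A8 -> (A9 -> (A10 -> (A11 -> (A12 -> (A13 -> (A14 -> A7))))))))))))) therefore takes 14 nested implication introductions.
Total inference nodes = 14

14


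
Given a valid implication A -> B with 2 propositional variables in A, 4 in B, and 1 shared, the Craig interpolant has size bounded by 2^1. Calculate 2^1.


Shared atoms = 1
Craig interpolant size bound = 2^1
= 2

2


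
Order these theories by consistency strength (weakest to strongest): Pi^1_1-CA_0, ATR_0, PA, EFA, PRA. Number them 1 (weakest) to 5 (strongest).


Ordering by consistency strength:
1. EFA
2. PRA
3. PA
4. ATR_0
5. Pi^1_1-CA_0


Pi^1_1-CA_0=5, ATR_0=4, PA=3, EFA=1, PRA=2


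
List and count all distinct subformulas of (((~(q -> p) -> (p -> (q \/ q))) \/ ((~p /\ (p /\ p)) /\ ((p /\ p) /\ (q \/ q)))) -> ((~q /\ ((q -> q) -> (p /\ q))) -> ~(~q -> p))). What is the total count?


Formula: (((~(q -> p) -> (p -> (q \/ q))) \/ ((~p /\ (p /\ p)) /\ ((p /\ p) /\ (q \/ q)))) -> ((~q /\ ((q -> q) -> (p /\ q))) -> ~(~q -> p)))
Subformulas found:
  1. q
  2. p
  3. ~p
  4. ~q
  5. (p /\ q)
  6. (q -> p)
  7. (q -> q)
  8. (p /\ p)
  9. (q \/ q)
  10. ~(q -> p)
  11. (~q -> p)
  12. ~(~q -> p)
  13. (p -> (q \/ q))
  14. (~p /\ (p /\ p))
  15. ((p /\ p) /\ (q \/ q))
  16. ((q -> q) -> (p /\ q))
  17. (~q /\ ((q -> q) -> (p /\ q)))
  18. (~(q -> p) -> (p -> (q \/ q)))
  19. ((~p /\ (p /\ p)) /\ ((p /\ p) /\ (q \/ q)))
  20. ((~q /\ ((q -> q) -> (p /\ q))) -> ~(~q -> p))
  21. ((~(q -> p) -> (p -> (q \/ q))) \/ ((~p /\ (p /\ p)) /\ ((p /\ p) /\ (q \/ q))))
  22. (((~(q -> p) -> (p -> (q \/ q))) \/ ((~p /\ (p /\ p)) /\ ((p /\ p) /\ (q \/ q)))) -> ((~q /\ ((q -> q) -> (p /\ q))) -> ~(~q -> p)))
Total distinct subformulas = 22

22


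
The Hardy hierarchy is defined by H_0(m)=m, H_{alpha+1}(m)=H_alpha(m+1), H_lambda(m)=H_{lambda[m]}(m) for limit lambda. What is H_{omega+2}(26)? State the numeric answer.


H_{omega+2}(26):
Unwind the 2 successor steps: H_{omega+2}(26) = H_omega(26+2) = H_omega(28).
H_omega(m) = H_m(m) = m + m = 2m.
Result = 2 * 28 = 56

56


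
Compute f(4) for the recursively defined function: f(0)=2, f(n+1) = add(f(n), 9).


f(0) = 2
f(1) = add(f(0), 9) = add(2, 9) = 11
f(2) = add(f(1), 9) = add(11, 9) = 20
f(3) = add(f(2), 9) = add(20, 9) = 29
f(4) = add(f(3), 9) = add(29, 9) = 38


38


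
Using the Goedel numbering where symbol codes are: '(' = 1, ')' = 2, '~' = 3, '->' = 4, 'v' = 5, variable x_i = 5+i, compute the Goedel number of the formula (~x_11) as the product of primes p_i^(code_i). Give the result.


Formula: (~x_11)
Symbol codes: [1, 3, 16, 2]
Primes: [2, 3, 5, 7]
p_1^1 = 2^1 = 2
p_2^3 = 3^3 = 27
p_3^16 = 5^16 = 152587890625
p_4^2 = 7^2 = 49
Product = 403747558593750

403747558593750


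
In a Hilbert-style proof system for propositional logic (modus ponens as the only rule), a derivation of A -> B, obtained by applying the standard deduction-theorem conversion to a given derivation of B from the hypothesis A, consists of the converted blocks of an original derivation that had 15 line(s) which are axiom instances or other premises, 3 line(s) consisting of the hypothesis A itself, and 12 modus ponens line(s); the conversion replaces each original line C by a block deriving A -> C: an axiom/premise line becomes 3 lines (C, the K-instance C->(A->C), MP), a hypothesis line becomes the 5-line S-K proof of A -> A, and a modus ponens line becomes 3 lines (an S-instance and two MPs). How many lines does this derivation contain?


Deduction-theorem conversion, block by block:
- 15 axiom/premise lines -> 3 lines each = 45
- 3 hypothesis lines -> 5 lines each (identity proof A->A) = 15
- 12 MP lines -> 3 lines each (S-instance, MP, MP) = 36
Total = 45 + 15 + 36 = 96 lines.

96


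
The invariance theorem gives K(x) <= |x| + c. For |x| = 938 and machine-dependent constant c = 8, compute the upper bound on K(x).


K(x) <= |x| + c = 938 + 8 = 946

946


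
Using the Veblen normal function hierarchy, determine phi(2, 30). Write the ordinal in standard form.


phi(2, 30):
phi(2, beta) = zeta_beta (the beta-th zeta number, fixed point of epsilon).
phi(2, 30) = zeta_30

zeta_30


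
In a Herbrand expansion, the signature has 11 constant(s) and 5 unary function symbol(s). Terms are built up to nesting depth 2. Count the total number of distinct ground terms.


Herbrand terms by depth:
Depth 0: 11 constants
Depth 1: 55 new terms (running total: 66)
Depth 2: 275 new terms (running total: 341)
Total distinct ground terms = 341

341


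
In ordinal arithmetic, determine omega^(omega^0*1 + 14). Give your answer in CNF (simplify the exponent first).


omega^(omega^0*1 + 14):
omega^0 = 1, so the exponent is 1 + 14 = 15 (finite ordinal addition).
Result = omega^15, already a single CNF term.

omega^15


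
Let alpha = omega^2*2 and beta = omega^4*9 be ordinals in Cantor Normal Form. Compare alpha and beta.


Compare term by term from highest exponent:
alpha = omega^2*2
beta = omega^4*9
Term 1: alpha has omega^2*2, beta has omega^4*9
Result: alpha < beta

alpha < beta


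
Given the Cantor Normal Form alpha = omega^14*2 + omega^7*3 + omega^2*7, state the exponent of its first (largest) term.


CNF: omega^14*2 + omega^7*3 + omega^2*7
The leading term is omega^14*2, which has exponent 14.

14


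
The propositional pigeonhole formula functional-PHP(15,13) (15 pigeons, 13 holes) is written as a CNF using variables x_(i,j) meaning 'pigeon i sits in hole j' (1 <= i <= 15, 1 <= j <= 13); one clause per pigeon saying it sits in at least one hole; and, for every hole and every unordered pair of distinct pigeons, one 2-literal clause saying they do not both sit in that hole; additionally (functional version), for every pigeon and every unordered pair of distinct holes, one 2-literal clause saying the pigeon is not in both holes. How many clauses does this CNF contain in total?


functional-PHP(15,13): 15 pigeons, 13 holes, 15*13 = 195 variables.
- pigeon clauses: one per pigeon -> 15 clauses
- hole clauses: 13 holes * C(15,2) = 13 * 105 -> 1365 clauses
- functional clauses: 15 pigeons * C(13,2) = 15 * 78 -> 1170 clauses
Total clauses = 15 + 1365 + 1170 = 2550

2550


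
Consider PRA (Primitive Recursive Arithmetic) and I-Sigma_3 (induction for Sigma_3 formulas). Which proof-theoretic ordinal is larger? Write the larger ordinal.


Proof-theoretic ordinal of PRA (Primitive Recursive Arithmetic): omega^omega
Proof-theoretic ordinal of I-Sigma_3 (induction for Sigma_3 formulas): omega^(omega^(omega^omega))
Comparing: omega^omega < omega^(omega^(omega^omega)).
The larger ordinal is omega^(omega^(omega^omega)) (from I-Sigma_3 (induction for Sigma_3 formulas)).

omega^(omega^(omega^omega))


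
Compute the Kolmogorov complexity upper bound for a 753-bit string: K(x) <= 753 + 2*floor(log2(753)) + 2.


floor(log2(753)) = 9
2 * 9 = 18
K(x) <= 753 + 18 + 2 = 773

773


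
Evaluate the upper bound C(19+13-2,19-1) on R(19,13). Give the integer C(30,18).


R(19,13) <= C(19+13-2, 19-1) = C(30, 18)
C(30, 18) = 30! / (18! * 12!)
= 86493225

86493225


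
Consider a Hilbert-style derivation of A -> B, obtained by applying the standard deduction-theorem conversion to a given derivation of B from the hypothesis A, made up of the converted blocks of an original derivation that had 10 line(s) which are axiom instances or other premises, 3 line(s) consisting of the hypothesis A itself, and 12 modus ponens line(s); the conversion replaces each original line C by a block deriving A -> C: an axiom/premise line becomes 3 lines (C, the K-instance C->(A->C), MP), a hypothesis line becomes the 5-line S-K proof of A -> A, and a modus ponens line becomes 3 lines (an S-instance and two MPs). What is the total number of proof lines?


Deduction-theorem conversion, block by block:
- 10 axiom/premise lines -> 3 lines each = 30
- 3 hypothesis lines -> 5 lines each (identity proof A->A) = 15
- 12 MP lines -> 3 lines each (S-instance, MP, MP) = 36
Total = 30 + 15 + 36 = 81 lines.

81


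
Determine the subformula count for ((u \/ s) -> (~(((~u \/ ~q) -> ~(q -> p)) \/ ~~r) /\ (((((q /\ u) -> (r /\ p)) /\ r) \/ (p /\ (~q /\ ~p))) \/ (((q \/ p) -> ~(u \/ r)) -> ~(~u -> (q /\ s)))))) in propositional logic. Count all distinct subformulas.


Formula: ((u \/ s) -> (~(((~u \/ ~q) -> ~(q -> p)) \/ ~~r) /\ (((((q /\ u) -> (r /\ p)) /\ r) \/ (p /\ (~q /\ ~p))) \/ (((q \/ p) -> ~(u \/ r)) -> ~(~u -> (q /\ s))))))
Subformulas found:
  1. r
  2. p
  3. q
  4. u
  5. s
  6. ~p
  7. ~u
  8. ~r
  9. ~q
  10. ~~r
  11. (q \/ p)
  12. (r /\ p)
  13. (q -> p)
  14. (u \/ s)
  15. (q /\ u)
  16. (q /\ s)
  17. (u \/ r)
  18. ~(q -> p)
  19. ~(u \/ r)
  20. (~u \/ ~q)
  21. (~q /\ ~p)
  22. (~u -> (q /\ s))
  23. (p /\ (~q /\ ~p))
  24. ~(~u -> (q /\ s))
  25. ((q /\ u) -> (r /\ p))
  26. ((q \/ p) -> ~(u \/ r))
  27. ((~u \/ ~q) -> ~(q -> p))
  28. (((q /\ u) -> (r /\ p)) /\ r)
  29. (((~u \/ ~q) -> ~(q -> p)) \/ ~~r)
  30. ~(((~u \/ ~q) -> ~(q -> p)) \/ ~~r)
  31. (((q \/ p) -> ~(u \/ r)) -> ~(~u -> (q /\ s)))
  32. ((((q /\ u) -> (r /\ p)) /\ r) \/ (p /\ (~q /\ ~p)))
  33. (((((q /\ u) -> (r /\ p)) /\ r) \/ (p /\ (~q /\ ~p))) \/ (((q \/ p) -> ~(u \/ r)) -> ~(~u -> (q /\ s))))
  34. (~(((~u \/ ~q) -> ~(q -> p)) \/ ~~r) /\ (((((q /\ u) -> (r /\ p)) /\ r) \/ (p /\ (~q /\ ~p))) \/ (((q \/ p) -> ~(u \/ r)) -> ~(~u -> (q /\ s)))))
  35. ((u \/ s) -> (~(((~u \/ ~q) -> ~(q -> p)) \/ ~~r) /\ (((((q /\ u) -> (r /\ p)) /\ r) \/ (p /\ (~q /\ ~p))) \/ (((q \/ p) -> ~(u \/ r)) -> ~(~u -> (q /\ s))))))
Total distinct subformulas = 35

35


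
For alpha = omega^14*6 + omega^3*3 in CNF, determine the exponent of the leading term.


CNF: omega^14*6 + omega^3*3
The leading term is omega^14*6, which has exponent 14.

14


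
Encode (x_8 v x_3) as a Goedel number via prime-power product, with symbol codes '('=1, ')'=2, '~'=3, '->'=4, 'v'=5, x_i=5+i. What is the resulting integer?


Formula: (x_8 v x_3)
Symbol codes: [1, 13, 5, 8, 2]
Primes: [2, 3, 5, 7, 11]
p_1^1 = 2^1 = 2
p_2^13 = 3^13 = 1594323
p_3^5 = 5^5 = 3125
p_4^8 = 7^8 = 5764801
p_5^2 = 11^2 = 121
Product = 6950659586196768750

6950659586196768750


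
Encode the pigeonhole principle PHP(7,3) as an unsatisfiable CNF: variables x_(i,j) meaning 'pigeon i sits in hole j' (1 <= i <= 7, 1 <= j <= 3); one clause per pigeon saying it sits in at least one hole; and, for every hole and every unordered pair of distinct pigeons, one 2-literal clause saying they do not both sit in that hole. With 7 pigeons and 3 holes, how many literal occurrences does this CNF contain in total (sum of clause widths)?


PHP(7,3): 7 pigeons, 3 holes, 7*3 = 21 variables.
- pigeon clauses: one per pigeon -> 7 clauses of width 3 -> 21 literals
- hole clauses: 3 holes * C(7,2) = 3 * 21 -> 63 clauses of width 2 -> 126 literals
Total literal occurrences = 21 + 126 = 147

147


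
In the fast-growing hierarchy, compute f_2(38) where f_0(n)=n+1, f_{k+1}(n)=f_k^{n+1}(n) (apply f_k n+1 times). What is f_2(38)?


f_2(38) = f_1^39(38)
f_1(m) = 2m + 1.
Iterating: f_1^k(n) = 2^k*(n+1) - 1.
f_2(38) = 2^39*(38+1) - 1 = 549755813888*39 - 1 = 21440476741631

21440476741631


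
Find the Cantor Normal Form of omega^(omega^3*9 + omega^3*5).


omega^(omega^3*9 + omega^3*5):
Both terms of the exponent have the same exponent 3, so they merge: omega^3*9 + omega^3*5 = omega^3*(9+5) = omega^3*14.
omega raised to a CNF ordinal is a single CNF term: Result = omega^(omega^3*14)

omega^(omega^3*14)


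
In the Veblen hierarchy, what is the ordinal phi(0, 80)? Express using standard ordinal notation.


phi(0, 80):
phi(0, beta) = omega^beta by definition.
phi(0, 80) = omega^80

omega^80


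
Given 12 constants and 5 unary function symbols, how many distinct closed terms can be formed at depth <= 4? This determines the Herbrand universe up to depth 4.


Herbrand terms by depth:
Depth 0: 12 constants
Depth 1: 60 new terms (running total: 72)
Depth 2: 300 new terms (running total: 372)
Depth 3: 1500 new terms (running total: 1872)
Depth 4: 7500 new terms (running total: 9372)
Total distinct ground terms = 9372

9372


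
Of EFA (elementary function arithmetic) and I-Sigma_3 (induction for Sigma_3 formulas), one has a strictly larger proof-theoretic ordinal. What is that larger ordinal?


Proof-theoretic ordinal of EFA (elementary function arithmetic): omega^3
Proof-theoretic ordinal of I-Sigma_3 (induction for Sigma_3 formulas): omega^(omega^(omega^omega))
Comparing: omega^3 < omega^(omega^(omega^omega)).
The larger ordinal is omega^(omega^(omega^omega)) (from I-Sigma_3 (induction for Sigma_3 formulas)).

omega^(omega^(omega^omega))


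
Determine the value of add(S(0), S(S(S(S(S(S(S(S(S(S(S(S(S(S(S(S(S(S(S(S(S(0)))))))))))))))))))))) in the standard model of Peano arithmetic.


add(S^1(0), S^21(0)):
S^1(0) = 1
S^21(0) = 21
1 + 21 = 22

22


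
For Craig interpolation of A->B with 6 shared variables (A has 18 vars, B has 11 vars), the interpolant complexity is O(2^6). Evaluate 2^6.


Shared atoms = 6
Craig interpolant size bound = 2^6
= 64

64


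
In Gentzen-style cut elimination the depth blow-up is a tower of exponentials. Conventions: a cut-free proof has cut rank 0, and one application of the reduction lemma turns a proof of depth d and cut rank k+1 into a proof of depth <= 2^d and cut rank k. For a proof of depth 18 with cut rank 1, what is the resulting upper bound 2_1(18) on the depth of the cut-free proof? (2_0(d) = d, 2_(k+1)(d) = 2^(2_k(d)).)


Each rank reduction sends depth d to at most 2^d; cut rank r needs r reductions.
2_0(18) = 18
2_1(18) = 2^18 = 262144
Cut-free depth bound = 262144

262144


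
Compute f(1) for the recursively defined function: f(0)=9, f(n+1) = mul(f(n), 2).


f(0) = 9
f(1) = mul(f(0), 2) = mul(9, 2) = 18


18


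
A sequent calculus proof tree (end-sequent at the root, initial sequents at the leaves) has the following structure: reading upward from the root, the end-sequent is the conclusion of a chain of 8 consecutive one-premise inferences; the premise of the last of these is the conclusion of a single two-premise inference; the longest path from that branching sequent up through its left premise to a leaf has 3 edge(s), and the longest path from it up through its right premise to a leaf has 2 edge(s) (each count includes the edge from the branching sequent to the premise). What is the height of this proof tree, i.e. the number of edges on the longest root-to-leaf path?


Longest path through the left premise: 3 edges (measured from the branching sequent)
Longest path through the right premise: 2 edges
Height of the subtree rooted at the branching sequent: max(3, 2) = 3
The branching sequent sits 8 edges above the root (the chain of one-premise inferences), so height = 3 + 8 = 11

11


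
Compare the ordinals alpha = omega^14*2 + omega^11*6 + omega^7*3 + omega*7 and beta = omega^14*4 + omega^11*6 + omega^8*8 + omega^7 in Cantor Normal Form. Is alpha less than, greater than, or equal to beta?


Compare term by term from highest exponent:
alpha = omega^14*2 + omega^11*6 + omega^7*3 + omega*7
beta = omega^14*4 + omega^11*6 + omega^8*8 + omega^7
Term 1: alpha has omega^14*2, beta has omega^14*4
Term 2: alpha has omega^11*6, beta has omega^11*6
Term 3: alpha has omega^7*3, beta has omega^8*8
Term 4: alpha has omega^1*7, beta has omega^7*1
Result: alpha < beta

alpha < beta


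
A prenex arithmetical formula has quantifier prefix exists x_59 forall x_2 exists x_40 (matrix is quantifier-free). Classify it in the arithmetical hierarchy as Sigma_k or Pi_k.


Leading quantifier is exists, so the class is Sigma.
Number of quantifier blocks = alternations + 1 = 2 + 1 = 3.
Classification: Sigma_3

Sigma_3


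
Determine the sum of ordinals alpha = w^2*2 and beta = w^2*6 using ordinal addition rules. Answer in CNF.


Ordinal addition w^2*2 + w^2*6:
Both terms have the same exponent 2.
w^e*c + w^e*d = w^e*(c+d).
Result = w^2*(2+6) = w^2*8

w^2*8


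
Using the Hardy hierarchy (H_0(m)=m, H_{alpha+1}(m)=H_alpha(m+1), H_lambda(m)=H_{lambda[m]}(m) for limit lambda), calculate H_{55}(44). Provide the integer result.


H_55(44):
For finite ordinals k, H_k(n) = n + k (each successor step adds 1).
H_55(44) = 44 + 55 = 99

99


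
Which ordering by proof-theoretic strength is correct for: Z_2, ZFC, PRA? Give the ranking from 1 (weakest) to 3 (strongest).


Ordering by consistency strength:
1. PRA
2. Z_2
3. ZFC


Z_2=2, ZFC=3, PRA=1


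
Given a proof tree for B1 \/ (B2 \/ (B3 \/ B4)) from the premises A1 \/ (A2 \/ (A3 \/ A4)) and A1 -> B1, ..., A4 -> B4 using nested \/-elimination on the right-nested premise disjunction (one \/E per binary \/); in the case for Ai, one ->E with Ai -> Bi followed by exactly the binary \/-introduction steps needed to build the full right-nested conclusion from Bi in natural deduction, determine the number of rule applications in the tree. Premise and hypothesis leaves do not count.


Constructive dilemma with 4 branches, all disjunctions right-nested:
- \/E: the premise has 3 binary \/, each eliminated once: 3 nodes.
- ->E: one per case (Ai with Ai -> Bi gives Bi): 4 nodes.
- \/I: in case i < n, Bi needs 1 step to form Bi \/ (B(i+1) \/ ...) and then i-1 steps to prepend B(i-1), ..., B1, i.e. i steps; in case i = n, B4 needs 3 prepend steps.
  \/I total = (1 + 2 + ... + 3) + 3 = 6 + 3 = 9 nodes.
Total = 3 + 4 + 9 = 16

16


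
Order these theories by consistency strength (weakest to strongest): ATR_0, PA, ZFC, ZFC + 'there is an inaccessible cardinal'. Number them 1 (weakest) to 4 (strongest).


Ordering by consistency strength:
1. PA
2. ATR_0
3. ZFC
4. ZFC + 'there is an inaccessible cardinal'


ATR_0=2, PA=1, ZFC=3, ZFC + 'there is an inaccessible cardinal'=4


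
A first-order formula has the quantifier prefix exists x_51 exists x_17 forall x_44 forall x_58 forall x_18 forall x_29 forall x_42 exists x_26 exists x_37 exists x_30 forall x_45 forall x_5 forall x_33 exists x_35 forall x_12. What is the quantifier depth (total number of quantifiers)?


Quantifier prefix has 15 quantifier symbols.
Quantifier depth = 15

15


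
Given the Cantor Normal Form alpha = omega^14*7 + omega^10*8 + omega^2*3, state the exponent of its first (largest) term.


CNF: omega^14*7 + omega^10*8 + omega^2*3
The leading term is omega^14*7, which has exponent 14.

14
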